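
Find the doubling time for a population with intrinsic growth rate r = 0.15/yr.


td = ln(2) / 0.15 = 0.693147 / 0.15 = 4.62098 ≈ 4.6 years

4.6 years


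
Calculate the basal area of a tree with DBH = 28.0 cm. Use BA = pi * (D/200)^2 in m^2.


D/200 = 28.0/200 = 0.14 m
(D/200)^2 = 0.14^2 = 0.0196
BA = 3.141593 * 0.0196 = 0.0615752 ≈ 0.0616 m^2

0.0616 m^2


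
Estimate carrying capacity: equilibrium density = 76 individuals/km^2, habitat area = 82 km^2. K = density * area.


K = 76 * 82 = 6232 individuals

6232 individuals


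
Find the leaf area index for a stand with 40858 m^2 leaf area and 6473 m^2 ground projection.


LAI = 40858 / 6473 = 6.3121 ≈ 6.31

6.31


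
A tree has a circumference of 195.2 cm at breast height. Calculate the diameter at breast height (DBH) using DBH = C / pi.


DBH = C / pi = 195.2 / 3.141593 = 62.1341 ≈ 62.13 cm

62.13 cm


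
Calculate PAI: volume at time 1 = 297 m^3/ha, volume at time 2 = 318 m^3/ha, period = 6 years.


PAI = (V2 - V1) / period = (318 - 297) / 6 = 21 / 6 = 3.50 m^3/ha/yr

3.50 m^3/ha/yr


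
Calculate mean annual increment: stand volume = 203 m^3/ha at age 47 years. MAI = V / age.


MAI = 203 / 47 = 4.3191 ≈ 4.32 m^3/ha/yr

4.32 m^3/ha/yr


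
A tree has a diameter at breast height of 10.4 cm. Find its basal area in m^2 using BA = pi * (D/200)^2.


D/200 = 10.4/200 = 0.052 m
(D/200)^2 = 0.052^2 = 0.002704
BA = 3.141593 * 0.002704 = 0.00849487 ≈ 0.0085 m^2

0.0085 m^2


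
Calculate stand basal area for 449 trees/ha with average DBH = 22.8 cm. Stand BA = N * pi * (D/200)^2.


(D/200)^2 = (22.8/200)^2 = 0.114^2 = 0.012996
Individual BA = 3.141593 * 0.012996 = 0.0408281 m^2
Stand BA = 449 * 0.0408281 = 18.3318 ≈ 18.33 m^2/ha

18.33 m^2/ha


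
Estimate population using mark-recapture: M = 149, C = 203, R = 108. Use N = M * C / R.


N = M * C / R = 149 * 203 / 108 = 30247 / 108 = 280.06 ≈ 280

280 individuals


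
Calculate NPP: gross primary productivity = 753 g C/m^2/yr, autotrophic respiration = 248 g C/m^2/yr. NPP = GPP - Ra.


NPP = GPP - Ra = 753 - 248 = 505 g C/m^2/yr

505 g C/m^2/yr


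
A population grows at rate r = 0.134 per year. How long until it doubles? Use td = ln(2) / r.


td = ln(2) / 0.134 = 0.693147 / 0.134 = 5.17274 ≈ 5.2 years

5.2 years


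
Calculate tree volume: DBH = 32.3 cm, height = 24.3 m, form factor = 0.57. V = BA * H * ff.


(D/200)^2 = (32.3/200)^2 = 0.1615^2 = 0.02608225
BA = 3.141593 * 0.02608225 = 0.0819398 m^2
V = 0.0819398 * 24.3 * 0.57 = 1.13495 ≈ 1.135 m^3

1.135 m^3


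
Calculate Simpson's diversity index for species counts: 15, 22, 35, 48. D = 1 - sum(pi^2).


Total N = 15 + 22 + 35 + 48 = 120
Per-species terms:
  p = 15/120 = 0.125000; p^2 = 0.125000^2 = 0.015625
  p = 22/120 = 0.183333; p^2 = 0.183333^2 = 0.033611
  p = 35/120 = 0.291667; p^2 = 0.291667^2 = 0.085070
  p = 48/120 = 0.400000; p^2 = 0.400000^2 = 0.160000
sum(p^2) = 0.015625 + 0.033611 + 0.085070 + 0.160000 = 0.294306
D = 1 - 0.294306 = 0.705694 ≈ 0.7057

0.7057


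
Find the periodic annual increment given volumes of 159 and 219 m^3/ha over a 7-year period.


PAI = (V2 - V1) / period = (219 - 159) / 7 = 60 / 7 = 8.5714 ≈ 8.57 m^3/ha/yr

8.57 m^3/ha/yr


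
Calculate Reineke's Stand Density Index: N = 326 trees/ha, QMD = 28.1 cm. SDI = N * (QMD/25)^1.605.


QMD/25 = 28.1/25 = 1.124
(1.124)^1.605 = exp(1.605 * ln(1.124)) = exp(1.605 * 0.116894) = exp(0.187615) = 1.20637
SDI = 326 * 1.20637 = 393.277 ≈ 393

393


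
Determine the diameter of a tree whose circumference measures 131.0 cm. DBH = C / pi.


DBH = C / pi = 131.0 / 3.141593 = 41.6986 ≈ 41.70 cm

41.70 cm


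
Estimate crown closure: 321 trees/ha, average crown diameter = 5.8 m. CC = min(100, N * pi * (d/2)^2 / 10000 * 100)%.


(d/2)^2 = (5.8/2)^2 = 2.9^2 = 8.41
Crown area = 3.141593 * 8.41 = 26.4208 m^2
N * area / 10000 * 100 = 321 * 26.4208 / 10000 * 100 = 84.8108
CC = min(100, 84.8108) = 84.8108 ≈ 84.8%

84.8%


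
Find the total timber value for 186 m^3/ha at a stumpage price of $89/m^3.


Value = 186 * 89 = $16554/ha

$16554/ha


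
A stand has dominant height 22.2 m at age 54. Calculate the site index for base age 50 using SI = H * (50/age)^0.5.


50/54 = 0.925926
(0.925926)^0.5 = 0.962250
SI = 22.2 * 0.962250 = 21.3620 ≈ 21.4 m

21.4 m


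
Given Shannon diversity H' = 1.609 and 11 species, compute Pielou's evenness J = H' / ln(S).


ln(11) = 2.39790
J = H' / ln(S) = 1.609 / 2.39790 = 0.671004 ≈ 0.6710

0.6710


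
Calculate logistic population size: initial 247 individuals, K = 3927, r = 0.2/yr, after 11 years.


(K - N0)/N0 = (3927 - 247)/247 = 3680/247 = 14.8988
r*t = 0.2 * 11 = 2.2; exp(-2.2) = 0.110803
14.8988 * 0.110803 = 1.65083
1 + 1.65083 = 2.65083
N = 3927 / 2.65083 = 1481.42 ≈ 1481

1481


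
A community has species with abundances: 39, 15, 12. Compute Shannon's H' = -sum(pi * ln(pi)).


Total N = 39 + 15 + 12 = 66
Per-species terms:
  p = 39/66 = 0.590909; ln(p) = -0.526093; p*ln(p) = 0.590909 * (-0.526093) = -0.310873
  p = 15/66 = 0.227273; ln(p) = -1.481603; p*ln(p) = 0.227273 * (-1.481603) = -0.336728
  p = 12/66 = 0.181818; ln(p) = -1.704749; p*ln(p) = 0.181818 * (-1.704749) = -0.309954
sum(p*ln(p)) = (-0.310873) + (-0.336728) + (-0.309954) = -0.957555
H' = -(-0.957555) = 0.957555 ≈ 0.9576

0.9576


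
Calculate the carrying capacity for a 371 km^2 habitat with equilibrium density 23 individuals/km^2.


K = 23 * 371 = 8533 individuals

8533 individuals


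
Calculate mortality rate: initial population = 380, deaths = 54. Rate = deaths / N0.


Mortality rate = 54 / 380 = 0.142105 ≈ 0.1421

0.1421


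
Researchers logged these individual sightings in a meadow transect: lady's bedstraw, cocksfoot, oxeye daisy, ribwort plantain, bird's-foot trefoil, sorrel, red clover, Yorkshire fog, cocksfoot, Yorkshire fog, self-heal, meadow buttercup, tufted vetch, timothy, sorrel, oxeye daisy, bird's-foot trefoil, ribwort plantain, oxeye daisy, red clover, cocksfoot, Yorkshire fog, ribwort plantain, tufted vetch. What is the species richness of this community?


Total individuals logged = 24
Distinct species (count of individuals): lady's bedstraw (1), cocksfoot (3), oxeye daisy (3), ribwort plantain (3), bird's-foot trefoil (2), sorrel (2), red clover (2), Yorkshire fog (3), self-heal (1), meadow buttercup (1), tufted vetch (2), timothy (1)
Species richness = number of distinct species = 12

12


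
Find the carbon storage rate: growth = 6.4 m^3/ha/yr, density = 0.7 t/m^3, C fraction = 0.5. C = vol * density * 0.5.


C = 6.4 * 0.7 * 0.5 = 2.24 t C/ha/yr

2.24 t C/ha/yr


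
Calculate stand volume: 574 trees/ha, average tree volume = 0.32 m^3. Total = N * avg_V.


V_stand = 574 * 0.32 = 183.68 ≈ 183.7 m^3/ha

183.7 m^3/ha


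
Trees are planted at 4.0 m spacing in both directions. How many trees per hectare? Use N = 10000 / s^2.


N = 10000 / 4.0^2 = 10000 / 16 = 625.000 ≈ 625 trees/ha

625 trees/ha


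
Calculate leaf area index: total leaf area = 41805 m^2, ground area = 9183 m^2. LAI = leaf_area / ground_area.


LAI = 41805 / 9183 = 4.5524 ≈ 4.55

4.55


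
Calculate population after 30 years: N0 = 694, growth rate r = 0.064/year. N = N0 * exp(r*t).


r*t = 0.064 * 30 = 1.92
exp(1.92) = 6.82096
N = 694 * 6.82096 = 4733.75 ≈ 4734

4734


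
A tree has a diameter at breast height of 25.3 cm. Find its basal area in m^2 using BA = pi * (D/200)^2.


D/200 = 25.3/200 = 0.1265 m
(D/200)^2 = 0.1265^2 = 0.01600225
BA = 3.141593 * 0.01600225 = 0.0502726 ≈ 0.0503 m^2

0.0503 m^2


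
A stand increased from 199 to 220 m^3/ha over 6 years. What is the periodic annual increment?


PAI = (V2 - V1) / period = (220 - 199) / 6 = 21 / 6 = 3.50 m^3/ha/yr

3.50 m^3/ha/yr


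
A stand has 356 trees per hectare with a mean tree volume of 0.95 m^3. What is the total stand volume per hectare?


V_stand = 356 * 0.95 = 338.2 m^3/ha

338.2 m^3/ha


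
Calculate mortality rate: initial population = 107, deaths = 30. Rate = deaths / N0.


Mortality rate = 30 / 107 = 0.280374 ≈ 0.2804

0.2804


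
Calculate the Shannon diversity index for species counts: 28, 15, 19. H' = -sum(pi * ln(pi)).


Total N = 28 + 15 + 19 = 62
Per-species terms:
  p = 28/62 = 0.451613; ln(p) = -0.794930; p*ln(p) = 0.451613 * (-0.794930) = -0.359001
  p = 15/62 = 0.241935; ln(p) = -1.419086; p*ln(p) = 0.241935 * (-1.419086) = -0.343327
  p = 19/62 = 0.306452; ln(p) = -1.182694; p*ln(p) = 0.306452 * (-1.182694) = -0.362439
sum(p*ln(p)) = (-0.359001) + (-0.343327) + (-0.362439) = -1.064767
H' = -(-1.064767) = 1.064767 ≈ 1.0648

1.0648


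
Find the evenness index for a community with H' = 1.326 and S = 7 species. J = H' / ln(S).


ln(7) = 1.94591
J = H' / ln(S) = 1.326 / 1.94591 = 0.681429 ≈ 0.6814

0.6814


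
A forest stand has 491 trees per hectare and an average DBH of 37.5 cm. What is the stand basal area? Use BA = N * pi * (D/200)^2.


(D/200)^2 = (37.5/200)^2 = 0.1875^2 = 0.03515625
Individual BA = 3.141593 * 0.03515625 = 0.110447 m^2
Stand BA = 491 * 0.110447 = 54.2295 ≈ 54.23 m^2/ha

54.23 m^2/ha


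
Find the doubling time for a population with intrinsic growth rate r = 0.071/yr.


td = ln(2) / 0.071 = 0.693147 / 0.071 = 9.76263 ≈ 9.8 years

9.8 years


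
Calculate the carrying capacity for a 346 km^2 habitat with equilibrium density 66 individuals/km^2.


K = 66 * 346 = 22836 individuals

22836 individuals


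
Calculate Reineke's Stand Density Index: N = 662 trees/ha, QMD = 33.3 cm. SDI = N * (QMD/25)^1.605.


QMD/25 = 33.3/25 = 1.332
(1.332)^1.605 = exp(1.605 * ln(1.332)) = exp(1.605 * 0.286682) = exp(0.460125) = 1.58427
SDI = 662 * 1.58427 = 1048.79 ≈ 1049

1049


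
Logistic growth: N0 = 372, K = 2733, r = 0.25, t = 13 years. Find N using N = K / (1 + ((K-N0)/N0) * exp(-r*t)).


(K - N0)/N0 = (2733 - 372)/372 = 2361/372 = 6.34677
r*t = 0.25 * 13 = 3.25; exp(-3.25) = 0.0387742
6.34677 * 0.0387742 = 0.246091
1 + 0.246091 = 1.24609
N = 2733 / 1.24609 = 2193.26 ≈ 2193

2193


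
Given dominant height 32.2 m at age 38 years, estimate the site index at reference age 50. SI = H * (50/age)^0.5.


50/38 = 1.31579
(1.31579)^0.5 = 1.14708
SI = 32.2 * 1.14708 = 36.9360 ≈ 36.9 m

36.9 m


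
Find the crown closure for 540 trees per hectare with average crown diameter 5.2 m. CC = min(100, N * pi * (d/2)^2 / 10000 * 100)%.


(d/2)^2 = (5.2/2)^2 = 2.6^2 = 6.76
Crown area = 3.141593 * 6.76 = 21.2372 m^2
N * area / 10000 * 100 = 540 * 21.2372 / 10000 * 100 = 114.681
CC = min(100, 114.681) = 100%

100%


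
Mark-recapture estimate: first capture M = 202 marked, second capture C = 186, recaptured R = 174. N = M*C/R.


N = M * C / R = 202 * 186 / 174 = 37572 / 174 = 215.93 ≈ 216

216 individuals


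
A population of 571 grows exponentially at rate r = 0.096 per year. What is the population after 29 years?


r*t = 0.096 * 29 = 2.784
exp(2.784) = 16.1836
N = 571 * 16.1836 = 9240.84 ≈ 9241

9241


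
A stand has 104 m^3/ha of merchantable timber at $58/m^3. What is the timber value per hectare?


Value = 104 * 58 = $6032/ha

$6032/ha


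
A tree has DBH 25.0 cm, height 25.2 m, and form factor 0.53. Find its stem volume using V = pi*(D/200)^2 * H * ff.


(D/200)^2 = (25.0/200)^2 = 0.125^2 = 0.015625
BA = 3.141593 * 0.015625 = 0.0490874 m^2
V = 0.0490874 * 25.2 * 0.53 = 0.655611 ≈ 0.656 m^3

0.656 m^3


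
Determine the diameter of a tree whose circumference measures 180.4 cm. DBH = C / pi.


DBH = C / pi = 180.4 / 3.141593 = 57.4231 ≈ 57.42 cm

57.42 cm


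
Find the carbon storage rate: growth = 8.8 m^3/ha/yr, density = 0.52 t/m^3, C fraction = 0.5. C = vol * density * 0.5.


C = 8.8 * 0.52 * 0.5 = 2.288 ≈ 2.29 t C/ha/yr

2.29 t C/ha/yr


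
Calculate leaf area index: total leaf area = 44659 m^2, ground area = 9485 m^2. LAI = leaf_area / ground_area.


LAI = 44659 / 9485 = 4.7084 ≈ 4.71

4.71


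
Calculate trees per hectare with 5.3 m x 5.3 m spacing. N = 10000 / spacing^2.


N = 10000 / 5.3^2 = 10000 / 28.09 = 355.999 ≈ 356 trees/ha

356 trees/ha


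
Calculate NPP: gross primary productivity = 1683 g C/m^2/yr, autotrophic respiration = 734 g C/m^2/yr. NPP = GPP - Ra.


NPP = GPP - Ra = 1683 - 734 = 949 g C/m^2/yr

949 g C/m^2/yr


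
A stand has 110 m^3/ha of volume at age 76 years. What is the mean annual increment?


MAI = 110 / 76 = 1.4474 ≈ 1.45 m^3/ha/yr

1.45 m^3/ha/yr


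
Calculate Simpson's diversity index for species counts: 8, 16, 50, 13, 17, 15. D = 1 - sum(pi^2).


Total N = 8 + 16 + 50 + 13 + 17 + 15 = 119
Per-species terms:
  p = 8/119 = 0.067227; p^2 = 0.067227^2 = 0.004519
  p = 16/119 = 0.134454; p^2 = 0.134454^2 = 0.018078
  p = 50/119 = 0.420168; p^2 = 0.420168^2 = 0.176541
  p = 13/119 = 0.109244; p^2 = 0.109244^2 = 0.011934
  p = 17/119 = 0.142857; p^2 = 0.142857^2 = 0.020408
  p = 15/119 = 0.126050; p^2 = 0.126050^2 = 0.015889
sum(p^2) = 0.004519 + 0.018078 + 0.176541 + 0.011934 + 0.020408 + 0.015889 = 0.247369
D = 1 - 0.247369 = 0.752631 ≈ 0.7526

0.7526


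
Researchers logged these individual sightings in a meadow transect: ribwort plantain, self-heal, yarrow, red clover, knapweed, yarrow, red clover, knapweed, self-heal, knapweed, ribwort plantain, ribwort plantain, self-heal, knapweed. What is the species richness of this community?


Total individuals logged = 14
Distinct species (count of individuals): ribwort plantain (3), self-heal (3), yarrow (2), red clover (2), knapweed (4)
Species richness = number of distinct species = 5

5


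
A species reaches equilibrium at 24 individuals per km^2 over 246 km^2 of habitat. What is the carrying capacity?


K = 24 * 246 = 5904 individuals

5904 individuals


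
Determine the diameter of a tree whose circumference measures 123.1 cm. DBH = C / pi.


DBH = C / pi = 123.1 / 3.141593 = 39.1839 ≈ 39.18 cm

39.18 cm


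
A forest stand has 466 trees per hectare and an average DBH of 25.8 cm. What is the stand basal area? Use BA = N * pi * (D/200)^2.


(D/200)^2 = (25.8/200)^2 = 0.129^2 = 0.016641
Individual BA = 3.141593 * 0.016641 = 0.0522792 m^2
Stand BA = 466 * 0.0522792 = 24.3621 ≈ 24.36 m^2/ha

24.36 m^2/ha


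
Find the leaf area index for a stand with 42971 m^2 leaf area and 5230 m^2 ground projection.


LAI = 42971 / 5230 = 8.2163 ≈ 8.22

8.22


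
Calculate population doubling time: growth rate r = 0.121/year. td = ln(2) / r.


td = ln(2) / 0.121 = 0.693147 / 0.121 = 5.72849 ≈ 5.7 years

5.7 years


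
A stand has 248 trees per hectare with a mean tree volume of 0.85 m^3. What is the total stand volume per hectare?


V_stand = 248 * 0.85 = 210.8 m^3/ha

210.8 m^3/ha


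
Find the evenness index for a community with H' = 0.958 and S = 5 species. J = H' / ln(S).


ln(5) = 1.60944
J = H' / ln(S) = 0.958 / 1.60944 = 0.595238 ≈ 0.5952

0.5952


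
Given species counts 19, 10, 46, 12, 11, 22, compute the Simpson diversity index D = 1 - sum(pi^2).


Total N = 19 + 10 + 46 + 12 + 11 + 22 = 120
Per-species terms:
  p = 19/120 = 0.158333; p^2 = 0.158333^2 = 0.025069
  p = 10/120 = 0.083333; p^2 = 0.083333^2 = 0.006944
  p = 46/120 = 0.383333; p^2 = 0.383333^2 = 0.146944
  p = 12/120 = 0.100000; p^2 = 0.100000^2 = 0.010000
  p = 11/120 = 0.091667; p^2 = 0.091667^2 = 0.008403
  p = 22/120 = 0.183333; p^2 = 0.183333^2 = 0.033611
sum(p^2) = 0.025069 + 0.006944 + 0.146944 + 0.010000 + 0.008403 + 0.033611 = 0.230971
D = 1 - 0.230971 = 0.769029 ≈ 0.7690

0.7690


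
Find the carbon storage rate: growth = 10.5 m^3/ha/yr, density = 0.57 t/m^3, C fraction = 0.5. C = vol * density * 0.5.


C = 10.5 * 0.57 * 0.5 = 2.9925 ≈ 2.99 t C/ha/yr

2.99 t C/ha/yr


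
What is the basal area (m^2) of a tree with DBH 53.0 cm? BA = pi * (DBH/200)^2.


D/200 = 53.0/200 = 0.265 m
(D/200)^2 = 0.265^2 = 0.070225
BA = 3.141593 * 0.070225 = 0.220618 ≈ 0.2206 m^2

0.2206 m^2


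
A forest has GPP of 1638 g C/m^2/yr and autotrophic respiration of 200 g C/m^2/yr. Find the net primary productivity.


NPP = GPP - Ra = 1638 - 200 = 1438 g C/m^2/yr

1438 g C/m^2/yr


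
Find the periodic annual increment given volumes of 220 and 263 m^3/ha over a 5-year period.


PAI = (V2 - V1) / period = (263 - 220) / 5 = 43 / 5 = 8.60 m^3/ha/yr

8.60 m^3/ha/yr


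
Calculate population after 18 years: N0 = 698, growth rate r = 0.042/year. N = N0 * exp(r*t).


r*t = 0.042 * 18 = 0.756
exp(0.756) = 2.12974
N = 698 * 2.12974 = 1486.56 ≈ 1487

1487


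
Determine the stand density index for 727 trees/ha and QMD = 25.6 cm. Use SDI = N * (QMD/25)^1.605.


QMD/25 = 25.6/25 = 1.024
(1.024)^1.605 = exp(1.605 * ln(1.024)) = exp(1.605 * 0.0237165) = exp(0.0380650) = 1.03880
SDI = 727 * 1.03880 = 755.208 ≈ 755

755


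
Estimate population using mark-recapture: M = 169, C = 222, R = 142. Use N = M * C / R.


N = M * C / R = 169 * 222 / 142 = 37518 / 142 = 264.21 ≈ 264

264 individuals


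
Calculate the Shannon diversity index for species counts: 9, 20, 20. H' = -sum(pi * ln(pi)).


Total N = 9 + 20 + 20 = 49
Per-species terms:
  p = 9/49 = 0.183673; ln(p) = -1.694598; p*ln(p) = 0.183673 * (-1.694598) = -0.311252
  p = 20/49 = 0.408163; ln(p) = -0.896089; p*ln(p) = 0.408163 * (-0.896089) = -0.365750
  p = 20/49 = 0.408163; ln(p) = -0.896089; p*ln(p) = 0.408163 * (-0.896089) = -0.365750
sum(p*ln(p)) = (-0.311252) + (-0.365750) + (-0.365750) = -1.042752
H' = -(-1.042752) = 1.042752 ≈ 1.0428

1.0428


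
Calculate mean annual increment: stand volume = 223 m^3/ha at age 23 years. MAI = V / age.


MAI = 223 / 23 = 9.6957 ≈ 9.70 m^3/ha/yr

9.70 m^3/ha/yr


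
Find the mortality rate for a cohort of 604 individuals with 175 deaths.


Mortality rate = 175 / 604 = 0.289735 ≈ 0.2897

0.2897


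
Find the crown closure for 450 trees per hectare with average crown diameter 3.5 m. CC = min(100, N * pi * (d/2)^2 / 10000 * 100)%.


(d/2)^2 = (3.5/2)^2 = 1.75^2 = 3.0625
Crown area = 3.141593 * 3.0625 = 9.62113 m^2
N * area / 10000 * 100 = 450 * 9.62113 / 10000 * 100 = 43.2951
CC = min(100, 43.2951) = 43.2951 ≈ 43.3%

43.3%


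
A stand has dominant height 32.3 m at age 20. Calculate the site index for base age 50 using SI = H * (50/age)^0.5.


50/20 = 2.50000
(2.50000)^0.5 = 1.58114
SI = 32.3 * 1.58114 = 51.0708 ≈ 51.1 m

51.1 m


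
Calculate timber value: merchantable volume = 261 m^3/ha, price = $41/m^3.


Value = 261 * 41 = $10701/ha

$10701/ha


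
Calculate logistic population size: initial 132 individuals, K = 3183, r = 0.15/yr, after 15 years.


(K - N0)/N0 = (3183 - 132)/132 = 3051/132 = 23.1136
r*t = 0.15 * 15 = 2.25; exp(-2.25) = 0.105399
23.1136 * 0.105399 = 2.43615
1 + 2.43615 = 3.43615
N = 3183 / 3.43615 = 926.327 ≈ 926

926


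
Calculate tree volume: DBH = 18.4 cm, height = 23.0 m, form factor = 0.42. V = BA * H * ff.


(D/200)^2 = (18.4/200)^2 = 0.092^2 = 0.008464
BA = 3.141593 * 0.008464 = 0.0265904 m^2
V = 0.0265904 * 23.0 * 0.42 = 0.256863 ≈ 0.257 m^3

0.257 m^3


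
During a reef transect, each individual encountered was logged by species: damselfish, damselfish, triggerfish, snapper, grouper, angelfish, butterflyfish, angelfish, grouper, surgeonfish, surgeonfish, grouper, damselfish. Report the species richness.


Total individuals logged = 13
Distinct species (count of individuals): damselfish (3), triggerfish (1), snapper (1), grouper (3), angelfish (2), butterflyfish (1), surgeonfish (2)
Species richness = number of distinct species = 7

7


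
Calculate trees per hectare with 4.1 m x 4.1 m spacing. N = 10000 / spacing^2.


N = 10000 / 4.1^2 = 10000 / 16.81 = 594.884 ≈ 595 trees/ha

595 trees/ha


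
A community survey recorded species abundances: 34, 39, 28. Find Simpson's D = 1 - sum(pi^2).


Total N = 34 + 39 + 28 = 101
Per-species terms:
  p = 34/101 = 0.336634; p^2 = 0.336634^2 = 0.113322
  p = 39/101 = 0.386139; p^2 = 0.386139^2 = 0.149103
  p = 28/101 = 0.277228; p^2 = 0.277228^2 = 0.076855
sum(p^2) = 0.113322 + 0.149103 + 0.076855 = 0.339280
D = 1 - 0.339280 = 0.660720 ≈ 0.6607

0.6607


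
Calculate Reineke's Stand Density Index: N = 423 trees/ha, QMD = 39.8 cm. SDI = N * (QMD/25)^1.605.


QMD/25 = 39.8/25 = 1.592
(1.592)^1.605 = exp(1.605 * ln(1.592)) = exp(1.605 * 0.464991) = exp(0.746311) = 2.10920
SDI = 423 * 2.10920 = 892.192 ≈ 892

892


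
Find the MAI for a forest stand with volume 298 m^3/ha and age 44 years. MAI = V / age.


MAI = 298 / 44 = 6.7727 ≈ 6.77 m^3/ha/yr

6.77 m^3/ha/yr


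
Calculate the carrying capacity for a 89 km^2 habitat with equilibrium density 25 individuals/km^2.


K = 25 * 89 = 2225 individuals

2225 individuals


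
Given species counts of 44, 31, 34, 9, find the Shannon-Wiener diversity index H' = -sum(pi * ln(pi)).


Total N = 44 + 31 + 34 + 9 = 118
Per-species terms:
  p = 44/118 = 0.372881; ln(p) = -0.986496; p*ln(p) = 0.372881 * (-0.986496) = -0.367846
  p = 31/118 = 0.262712; ln(p) = -1.336697; p*ln(p) = 0.262712 * (-1.336697) = -0.351166
  p = 34/118 = 0.288136; ln(p) = -1.244323; p*ln(p) = 0.288136 * (-1.244323) = -0.358534
  p = 9/118 = 0.076271; ln(p) = -2.573462; p*ln(p) = 0.076271 * (-2.573462) = -0.196281
sum(p*ln(p)) = (-0.367846) + (-0.351166) + (-0.358534) + (-0.196281) = -1.273827
H' = -(-1.273827) = 1.273827 ≈ 1.2738

1.2738


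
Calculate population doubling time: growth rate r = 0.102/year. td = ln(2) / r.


td = ln(2) / 0.102 = 0.693147 / 0.102 = 6.79556 ≈ 6.8 years

6.8 years


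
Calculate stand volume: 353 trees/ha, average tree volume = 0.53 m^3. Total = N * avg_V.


V_stand = 353 * 0.53 = 187.09 ≈ 187.1 m^3/ha

187.1 m^3/ha


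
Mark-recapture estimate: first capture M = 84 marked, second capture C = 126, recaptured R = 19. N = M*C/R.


N = M * C / R = 84 * 126 / 19 = 10584 / 19 = 557.05 ≈ 557

557 individuals


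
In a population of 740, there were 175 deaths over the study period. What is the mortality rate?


Mortality rate = 175 / 740 = 0.236486 ≈ 0.2365

0.2365


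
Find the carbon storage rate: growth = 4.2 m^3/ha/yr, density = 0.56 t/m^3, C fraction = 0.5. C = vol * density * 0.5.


C = 4.2 * 0.56 * 0.5 = 1.176 ≈ 1.18 t C/ha/yr

1.18 t C/ha/yr


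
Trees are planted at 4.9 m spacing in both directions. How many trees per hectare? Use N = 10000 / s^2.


N = 10000 / 4.9^2 = 10000 / 24.01 = 416.493 ≈ 416 trees/ha

416 trees/ha


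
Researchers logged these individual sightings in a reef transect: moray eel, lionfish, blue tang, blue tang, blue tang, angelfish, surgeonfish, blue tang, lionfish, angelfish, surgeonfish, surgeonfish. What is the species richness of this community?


Total individuals logged = 12
Distinct species (count of individuals): moray eel (1), lionfish (2), blue tang (4), angelfish (2), surgeonfish (3)
Species richness = number of distinct species = 5

5


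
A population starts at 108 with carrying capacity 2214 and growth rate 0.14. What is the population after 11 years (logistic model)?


(K - N0)/N0 = (2214 - 108)/108 = 2106/108 = 19.5000
r*t = 0.14 * 11 = 1.54; exp(-1.54) = 0.214381
19.5000 * 0.214381 = 4.18043
1 + 4.18043 = 5.18043
N = 2214 / 5.18043 = 427.378 ≈ 427

427


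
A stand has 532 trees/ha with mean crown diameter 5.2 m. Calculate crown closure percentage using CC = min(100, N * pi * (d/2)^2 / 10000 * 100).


(d/2)^2 = (5.2/2)^2 = 2.6^2 = 6.76
Crown area = 3.141593 * 6.76 = 21.2372 m^2
N * area / 10000 * 100 = 532 * 21.2372 / 10000 * 100 = 112.982
CC = min(100, 112.982) = 100%

100%


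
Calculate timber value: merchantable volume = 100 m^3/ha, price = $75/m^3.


Value = 100 * 75 = $7500/ha

$7500/ha


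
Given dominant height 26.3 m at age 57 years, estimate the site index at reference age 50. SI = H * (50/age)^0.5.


50/57 = 0.877193
(0.877193)^0.5 = 0.936586
SI = 26.3 * 0.936586 = 24.6322 ≈ 24.6 m

24.6 m


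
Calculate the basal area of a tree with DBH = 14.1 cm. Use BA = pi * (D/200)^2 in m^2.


D/200 = 14.1/200 = 0.0705 m
(D/200)^2 = 0.0705^2 = 0.00497025
BA = 3.141593 * 0.00497025 = 0.0156145 ≈ 0.0156 m^2

0.0156 m^2


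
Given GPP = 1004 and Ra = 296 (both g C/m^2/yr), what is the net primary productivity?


NPP = GPP - Ra = 1004 - 296 = 708 g C/m^2/yr

708 g C/m^2/yr


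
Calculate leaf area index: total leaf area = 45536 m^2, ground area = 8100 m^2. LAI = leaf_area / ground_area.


LAI = 45536 / 8100 = 5.6217 ≈ 5.62

5.62


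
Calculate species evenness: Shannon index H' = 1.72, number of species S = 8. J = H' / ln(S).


ln(8) = 2.07944
J = H' / ln(S) = 1.72 / 2.07944 = 0.827146 ≈ 0.8271

0.8271


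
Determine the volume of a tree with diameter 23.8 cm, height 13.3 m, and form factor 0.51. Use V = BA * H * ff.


(D/200)^2 = (23.8/200)^2 = 0.119^2 = 0.014161
BA = 3.141593 * 0.014161 = 0.0444881 m^2
V = 0.0444881 * 13.3 * 0.51 = 0.301763 ≈ 0.302 m^3

0.302 m^3


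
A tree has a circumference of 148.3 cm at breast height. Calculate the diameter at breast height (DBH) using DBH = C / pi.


DBH = C / pi = 148.3 / 3.141593 = 47.2054 ≈ 47.21 cm

47.21 cm


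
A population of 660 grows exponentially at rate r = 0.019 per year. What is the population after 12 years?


r*t = 0.019 * 12 = 0.228
exp(0.228) = 1.25609
N = 660 * 1.25609 = 829.019 ≈ 829

829


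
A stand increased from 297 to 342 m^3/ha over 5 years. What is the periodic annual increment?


PAI = (V2 - V1) / period = (342 - 297) / 5 = 45 / 5 = 9.00 m^3/ha/yr

9.00 m^3/ha/yr


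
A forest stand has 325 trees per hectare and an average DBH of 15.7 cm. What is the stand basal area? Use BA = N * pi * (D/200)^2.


(D/200)^2 = (15.7/200)^2 = 0.0785^2 = 0.00616225
Individual BA = 3.141593 * 0.00616225 = 0.0193593 m^2
Stand BA = 325 * 0.0193593 = 6.29177 ≈ 6.29 m^2/ha

6.29 m^2/ha


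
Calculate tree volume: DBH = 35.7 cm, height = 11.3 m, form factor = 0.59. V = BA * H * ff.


(D/200)^2 = (35.7/200)^2 = 0.1785^2 = 0.03186225
BA = 3.141593 * 0.03186225 = 0.100098 m^2
V = 0.100098 * 11.3 * 0.59 = 0.667353 ≈ 0.667 m^3

0.667 m^3


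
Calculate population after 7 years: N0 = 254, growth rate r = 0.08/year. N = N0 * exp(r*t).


r*t = 0.08 * 7 = 0.56
exp(0.56) = 1.75067
N = 254 * 1.75067 = 444.670 ≈ 445

445


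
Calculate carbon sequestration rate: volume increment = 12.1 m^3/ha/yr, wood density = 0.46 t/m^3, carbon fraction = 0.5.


C = 12.1 * 0.46 * 0.5 = 2.783 ≈ 2.78 t C/ha/yr

2.78 t C/ha/yr


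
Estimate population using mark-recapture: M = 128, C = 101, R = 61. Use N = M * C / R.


N = M * C / R = 128 * 101 / 61 = 12928 / 61 = 211.93 ≈ 212

212 individuals


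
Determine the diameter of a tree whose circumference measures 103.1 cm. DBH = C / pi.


DBH = C / pi = 103.1 / 3.141593 = 32.8177 ≈ 32.82 cm

32.82 cm


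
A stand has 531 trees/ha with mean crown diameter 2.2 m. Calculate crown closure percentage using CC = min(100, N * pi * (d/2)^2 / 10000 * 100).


(d/2)^2 = (2.2/2)^2 = 1.1^2 = 1.21
Crown area = 3.141593 * 1.21 = 3.80133 m^2
N * area / 10000 * 100 = 531 * 3.80133 / 10000 * 100 = 20.1851
CC = min(100, 20.1851) = 20.1851 ≈ 20.2%

20.2%


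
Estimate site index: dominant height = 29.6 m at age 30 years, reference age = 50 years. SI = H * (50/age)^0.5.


50/30 = 1.66667
(1.66667)^0.5 = 1.29100
SI = 29.6 * 1.29100 = 38.2136 ≈ 38.2 m

38.2 m


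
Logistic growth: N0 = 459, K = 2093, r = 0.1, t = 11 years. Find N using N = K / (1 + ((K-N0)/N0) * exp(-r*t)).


(K - N0)/N0 = (2093 - 459)/459 = 1634/459 = 3.55991
r*t = 0.1 * 11 = 1.1; exp(-1.1) = 0.332871
3.55991 * 0.332871 = 1.18499
1 + 1.18499 = 2.18499
N = 2093 / 2.18499 = 957.899 ≈ 958

958


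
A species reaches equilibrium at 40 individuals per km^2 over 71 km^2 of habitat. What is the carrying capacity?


K = 40 * 71 = 2840 individuals

2840 individuals


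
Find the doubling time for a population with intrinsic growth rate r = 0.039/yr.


td = ln(2) / 0.039 = 0.693147 / 0.039 = 17.7730 ≈ 17.8 years

17.8 years


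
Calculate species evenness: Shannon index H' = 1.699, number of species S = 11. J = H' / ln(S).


ln(11) = 2.39790
J = H' / ln(S) = 1.699 / 2.39790 = 0.708537 ≈ 0.7085

0.7085


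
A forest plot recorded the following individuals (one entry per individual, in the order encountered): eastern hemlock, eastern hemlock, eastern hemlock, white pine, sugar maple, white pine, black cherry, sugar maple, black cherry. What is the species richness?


Total individuals logged = 9
Distinct species (count of individuals): eastern hemlock (3), white pine (2), sugar maple (2), black cherry (2)
Species richness = number of distinct species = 4

4


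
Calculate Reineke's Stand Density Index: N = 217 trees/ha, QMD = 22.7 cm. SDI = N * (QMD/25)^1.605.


QMD/25 = 22.7/25 = 0.908
(0.908)^1.605 = exp(1.605 * ln(0.908)) = exp(1.605 * (-0.0965109)) = exp(-0.154900) = 0.856501
SDI = 217 * 0.856501 = 185.861 ≈ 186

186


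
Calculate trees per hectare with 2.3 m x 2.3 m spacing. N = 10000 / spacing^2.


N = 10000 / 2.3^2 = 10000 / 5.29 = 1890.36 ≈ 1890 trees/ha

1890 trees/ha


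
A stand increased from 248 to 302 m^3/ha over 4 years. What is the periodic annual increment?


PAI = (V2 - V1) / period = (302 - 248) / 4 = 54 / 4 = 13.50 m^3/ha/yr

13.50 m^3/ha/yr


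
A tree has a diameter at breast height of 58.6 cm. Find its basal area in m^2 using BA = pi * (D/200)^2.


D/200 = 58.6/200 = 0.293 m
(D/200)^2 = 0.293^2 = 0.085849
BA = 3.141593 * 0.085849 = 0.269703 ≈ 0.2697 m^2

0.2697 m^2


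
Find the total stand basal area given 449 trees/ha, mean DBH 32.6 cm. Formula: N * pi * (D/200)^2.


(D/200)^2 = (32.6/200)^2 = 0.163^2 = 0.026569
Individual BA = 3.141593 * 0.026569 = 0.0834690 m^2
Stand BA = 449 * 0.0834690 = 37.4776 ≈ 37.48 m^2/ha

37.48 m^2/ha


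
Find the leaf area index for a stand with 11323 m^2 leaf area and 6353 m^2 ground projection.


LAI = 11323 / 6353 = 1.7823 ≈ 1.78

1.78


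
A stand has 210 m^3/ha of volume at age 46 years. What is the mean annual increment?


MAI = 210 / 46 = 4.5652 ≈ 4.57 m^3/ha/yr

4.57 m^3/ha/yr


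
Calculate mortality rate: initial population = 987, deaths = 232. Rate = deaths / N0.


Mortality rate = 232 / 987 = 0.235056 ≈ 0.2351

0.2351


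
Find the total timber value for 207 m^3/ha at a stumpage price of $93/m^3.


Value = 207 * 93 = $19251/ha

$19251/ha


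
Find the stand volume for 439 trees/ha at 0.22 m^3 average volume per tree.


V_stand = 439 * 0.22 = 96.58 ≈ 96.6 m^3/ha

96.6 m^3/ha


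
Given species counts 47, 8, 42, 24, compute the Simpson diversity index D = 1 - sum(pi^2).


Total N = 47 + 8 + 42 + 24 = 121
Per-species terms:
  p = 47/121 = 0.388430; p^2 = 0.388430^2 = 0.150878
  p = 8/121 = 0.066116; p^2 = 0.066116^2 = 0.004371
  p = 42/121 = 0.347107; p^2 = 0.347107^2 = 0.120483
  p = 24/121 = 0.198347; p^2 = 0.198347^2 = 0.039342
sum(p^2) = 0.150878 + 0.004371 + 0.120483 + 0.039342 = 0.315074
D = 1 - 0.315074 = 0.684926 ≈ 0.6849

0.6849


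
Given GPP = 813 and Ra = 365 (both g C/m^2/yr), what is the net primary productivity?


NPP = GPP - Ra = 813 - 365 = 448 g C/m^2/yr

448 g C/m^2/yr


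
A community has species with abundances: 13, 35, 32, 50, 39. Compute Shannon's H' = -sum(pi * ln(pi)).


Total N = 13 + 35 + 32 + 50 + 39 = 169
Per-species terms:
  p = 13/169 = 0.076923; ln(p) = -2.564950; p*ln(p) = 0.076923 * (-2.564950) = -0.197304
  p = 35/169 = 0.207101; ln(p) = -1.574549; p*ln(p) = 0.207101 * (-1.574549) = -0.326091
  p = 32/169 = 0.189349; ln(p) = -1.664163; p*ln(p) = 0.189349 * (-1.664163) = -0.315108
  p = 50/169 = 0.295858; ln(p) = -1.217876; p*ln(p) = 0.295858 * (-1.217876) = -0.360318
  p = 39/169 = 0.230769; ln(p) = -1.466338; p*ln(p) = 0.230769 * (-1.466338) = -0.338385
sum(p*ln(p)) = (-0.197304) + (-0.326091) + (-0.315108) + (-0.360318) + (-0.338385) = -1.537206
H' = -(-1.537206) = 1.537206 ≈ 1.5372

1.5372


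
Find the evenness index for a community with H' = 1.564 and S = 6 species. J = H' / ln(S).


ln(6) = 1.79176
J = H' / ln(S) = 1.564 / 1.79176 = 0.872885 ≈ 0.8729

0.8729


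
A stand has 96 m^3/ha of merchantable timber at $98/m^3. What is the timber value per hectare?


Value = 96 * 98 = $9408/ha

$9408/ha


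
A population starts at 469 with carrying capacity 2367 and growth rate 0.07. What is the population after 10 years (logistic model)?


(K - N0)/N0 = (2367 - 469)/469 = 1898/469 = 4.04691
r*t = 0.07 * 10 = 0.7; exp(-0.7) = 0.496585
4.04691 * 0.496585 = 2.00963
1 + 2.00963 = 3.00963
N = 2367 / 3.00963 = 786.475 ≈ 786

786


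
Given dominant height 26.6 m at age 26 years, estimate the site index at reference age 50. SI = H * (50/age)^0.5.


50/26 = 1.92308
(1.92308)^0.5 = 1.38675
SI = 26.6 * 1.38675 = 36.8876 ≈ 36.9 m

36.9 m


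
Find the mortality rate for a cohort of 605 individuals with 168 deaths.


Mortality rate = 168 / 605 = 0.277686 ≈ 0.2777

0.2777


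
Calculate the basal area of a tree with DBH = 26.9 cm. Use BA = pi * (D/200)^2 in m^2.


D/200 = 26.9/200 = 0.1345 m
(D/200)^2 = 0.1345^2 = 0.01809025
BA = 3.141593 * 0.01809025 = 0.0568322 ≈ 0.0568 m^2

0.0568 m^2


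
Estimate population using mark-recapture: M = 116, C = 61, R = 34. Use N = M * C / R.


N = M * C / R = 116 * 61 / 34 = 7076 / 34 = 208.12 ≈ 208

208 individuals


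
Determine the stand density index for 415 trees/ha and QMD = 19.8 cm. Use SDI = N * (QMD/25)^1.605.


QMD/25 = 19.8/25 = 0.792
(0.792)^1.605 = exp(1.605 * ln(0.792)) = exp(1.605 * (-0.233194)) = exp(-0.374276) = 0.687787
SDI = 415 * 0.687787 = 285.432 ≈ 285

285


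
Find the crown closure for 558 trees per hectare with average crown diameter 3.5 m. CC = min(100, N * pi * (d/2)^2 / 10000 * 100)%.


(d/2)^2 = (3.5/2)^2 = 1.75^2 = 3.0625
Crown area = 3.141593 * 3.0625 = 9.62113 m^2
N * area / 10000 * 100 = 558 * 9.62113 / 10000 * 100 = 53.6859
CC = min(100, 53.6859) = 53.6859 ≈ 53.7%

53.7%


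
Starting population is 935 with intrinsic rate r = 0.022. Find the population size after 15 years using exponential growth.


r*t = 0.022 * 15 = 0.33
exp(0.33) = 1.39097
N = 935 * 1.39097 = 1300.56 ≈ 1301

1301


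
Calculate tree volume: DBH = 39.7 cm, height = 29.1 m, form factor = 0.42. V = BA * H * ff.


(D/200)^2 = (39.7/200)^2 = 0.1985^2 = 0.03940225
BA = 3.141593 * 0.03940225 = 0.123786 m^2
V = 0.123786 * 29.1 * 0.42 = 1.51291 ≈ 1.513 m^3

1.513 m^3


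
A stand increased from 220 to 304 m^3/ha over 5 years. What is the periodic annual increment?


PAI = (V2 - V1) / period = (304 - 220) / 5 = 84 / 5 = 16.80 m^3/ha/yr

16.80 m^3/ha/yr


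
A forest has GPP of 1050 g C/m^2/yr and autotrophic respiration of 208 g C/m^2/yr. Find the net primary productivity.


NPP = GPP - Ra = 1050 - 208 = 842 g C/m^2/yr

842 g C/m^2/yr


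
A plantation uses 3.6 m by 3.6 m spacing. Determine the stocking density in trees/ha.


N = 10000 / 3.6^2 = 10000 / 12.96 = 771.605 ≈ 772 trees/ha

772 trees/ha


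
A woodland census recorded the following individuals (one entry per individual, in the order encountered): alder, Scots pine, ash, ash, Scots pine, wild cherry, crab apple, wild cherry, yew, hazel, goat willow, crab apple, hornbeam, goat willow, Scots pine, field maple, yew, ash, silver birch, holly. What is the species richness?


Total individuals logged = 20
Distinct species (count of individuals): alder (1), Scots pine (3), ash (3), wild cherry (2), crab apple (2), yew (2), hazel (1), goat willow (2), hornbeam (1), field maple (1), silver birch (1), holly (1)
Species richness = number of distinct species = 12

12


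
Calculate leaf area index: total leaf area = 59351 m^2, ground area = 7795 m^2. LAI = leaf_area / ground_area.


LAI = 59351 / 7795 = 7.6140 ≈ 7.61

7.61


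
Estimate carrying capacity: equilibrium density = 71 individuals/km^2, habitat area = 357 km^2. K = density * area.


K = 71 * 357 = 25347 individuals

25347 individuals


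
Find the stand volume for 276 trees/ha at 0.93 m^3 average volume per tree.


V_stand = 276 * 0.93 = 256.68 ≈ 256.7 m^3/ha

256.7 m^3/ha


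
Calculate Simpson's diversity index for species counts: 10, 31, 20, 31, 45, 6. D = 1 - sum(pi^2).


Total N = 10 + 31 + 20 + 31 + 45 + 6 = 143
Per-species terms:
  p = 10/143 = 0.069930; p^2 = 0.069930^2 = 0.004890
  p = 31/143 = 0.216783; p^2 = 0.216783^2 = 0.046995
  p = 20/143 = 0.139860; p^2 = 0.139860^2 = 0.019561
  p = 31/143 = 0.216783; p^2 = 0.216783^2 = 0.046995
  p = 45/143 = 0.314685; p^2 = 0.314685^2 = 0.099027
  p = 6/143 = 0.041958; p^2 = 0.041958^2 = 0.001760
sum(p^2) = 0.004890 + 0.046995 + 0.019561 + 0.046995 + 0.099027 + 0.001760 = 0.219228
D = 1 - 0.219228 = 0.780772 ≈ 0.7808

0.7808


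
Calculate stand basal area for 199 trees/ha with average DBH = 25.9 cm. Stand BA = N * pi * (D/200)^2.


(D/200)^2 = (25.9/200)^2 = 0.1295^2 = 0.01677025
Individual BA = 3.141593 * 0.01677025 = 0.0526853 m^2
Stand BA = 199 * 0.0526853 = 10.4844 ≈ 10.48 m^2/ha

10.48 m^2/ha


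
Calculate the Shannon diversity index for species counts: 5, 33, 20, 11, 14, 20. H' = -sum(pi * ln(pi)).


Total N = 5 + 33 + 20 + 11 + 14 + 20 = 103
Per-species terms:
  p = 5/103 = 0.048544; ln(p) = -3.025285; p*ln(p) = 0.048544 * (-3.025285) = -0.146859
  p = 33/103 = 0.320388; ln(p) = -1.138223; p*ln(p) = 0.320388 * (-1.138223) = -0.364673
  p = 20/103 = 0.194175; ln(p) = -1.638995; p*ln(p) = 0.194175 * (-1.638995) = -0.318252
  p = 11/103 = 0.106796; ln(p) = -2.236835; p*ln(p) = 0.106796 * (-2.236835) = -0.238885
  p = 14/103 = 0.135922; ln(p) = -1.995674; p*ln(p) = 0.135922 * (-1.995674) = -0.271256
  p = 20/103 = 0.194175; ln(p) = -1.638995; p*ln(p) = 0.194175 * (-1.638995) = -0.318252
sum(p*ln(p)) = (-0.146859) + (-0.364673) + (-0.318252) + (-0.238885) + (-0.271256) + (-0.318252) = -1.658177
H' = -(-1.658177) = 1.658177 ≈ 1.6582

1.6582


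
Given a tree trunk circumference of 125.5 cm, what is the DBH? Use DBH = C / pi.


DBH = C / pi = 125.5 / 3.141593 = 39.9479 ≈ 39.95 cm

39.95 cm


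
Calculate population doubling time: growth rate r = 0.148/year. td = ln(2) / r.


td = ln(2) / 0.148 = 0.693147 / 0.148 = 4.68343 ≈ 4.7 years

4.7 years


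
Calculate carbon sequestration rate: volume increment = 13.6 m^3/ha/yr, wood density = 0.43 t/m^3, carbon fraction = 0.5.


C = 13.6 * 0.43 * 0.5 = 2.924 ≈ 2.92 t C/ha/yr

2.92 t C/ha/yr


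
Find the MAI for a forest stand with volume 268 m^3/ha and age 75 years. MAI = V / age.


MAI = 268 / 75 = 3.5733 ≈ 3.57 m^3/ha/yr

3.57 m^3/ha/yr


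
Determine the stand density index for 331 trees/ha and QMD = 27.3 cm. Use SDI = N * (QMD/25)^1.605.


QMD/25 = 27.3/25 = 1.092
(1.092)^1.605 = exp(1.605 * ln(1.092)) = exp(1.605 * 0.0880109) = exp(0.141257) = 1.15172
SDI = 331 * 1.15172 = 381.219 ≈ 381

381


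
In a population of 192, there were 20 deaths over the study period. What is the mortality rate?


Mortality rate = 20 / 192 = 0.104167 ≈ 0.1042

0.1042


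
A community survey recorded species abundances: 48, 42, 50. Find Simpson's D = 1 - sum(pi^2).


Total N = 48 + 42 + 50 = 140
Per-species terms:
  p = 48/140 = 0.342857; p^2 = 0.342857^2 = 0.117551
  p = 42/140 = 0.300000; p^2 = 0.300000^2 = 0.090000
  p = 50/140 = 0.357143; p^2 = 0.357143^2 = 0.127551
sum(p^2) = 0.117551 + 0.090000 + 0.127551 = 0.335102
D = 1 - 0.335102 = 0.664898 ≈ 0.6649

0.6649


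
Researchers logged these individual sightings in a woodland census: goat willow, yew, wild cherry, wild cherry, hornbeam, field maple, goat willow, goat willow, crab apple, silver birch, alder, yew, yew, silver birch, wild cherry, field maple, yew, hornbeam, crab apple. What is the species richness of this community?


Total individuals logged = 19
Distinct species (count of individuals): goat willow (3), yew (4), wild cherry (3), hornbeam (2), field maple (2), crab apple (2), silver birch (2), alder (1)
Species richness = number of distinct species = 8

8
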